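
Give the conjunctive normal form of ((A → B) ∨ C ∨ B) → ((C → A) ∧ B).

((A → B) ∨ C ∨ B) → ((C → A) ∧ B)
≡ ¬((A → B) ∨ C ∨ B) ∨ ((C → A) ∧ B)
≡ ¬(¬A ∨ B ∨ C ∨ B) ∨ ((C → A) ∧ B)
≡ ¬(¬A ∨ B ∨ C ∨ B) ∨ ((¬C ∨ A) ∧ B)
≡ (¬¬A ∧ ¬B ∧ ¬C ∧ ¬B) ∨ ((¬C ∨ A) ∧ B)
≡ (A ∧ ¬B ∧ ¬C ∧ ¬B) ∨ ((¬C ∨ A) ∧ B)
≡ (A ∨ ¬C ∨ A) ∧ (A ∨ B) ∧ (¬B ∨ ¬C ∨ A) ∧ (¬B ∨ B) ∧ (¬C ∨ ¬C ∨ A) ∧ (¬C ∨ B) ∧ (¬B ∨ ¬C ∨ A) ∧ (¬B ∨ B)
≡ (A ∨ ¬C) ∧ (A ∨ B) ∧ (¬C ∨ B)

(A ∨ ¬C) ∧ (A ∨ B) ∧ (¬C ∨ B)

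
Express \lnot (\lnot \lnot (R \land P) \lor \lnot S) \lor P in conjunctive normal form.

\lnot (\lnot \lnot (R \land P) \lor \lnot S) \lor P
≡ (\lnot \lnot \lnot (R \land P) \land \lnot \lnot S) \lor P   (De Morgan)
≡ (\lnot (R \land P) \land \lnot \lnot S) \lor P   (double negation)
≡ ((\lnot R \lor \lnot P) \land \lnot \lnot S) \lor P   (De Morgan)
≡ ((\lnot R \lor \lnot P) \land S) \lor P   (double negation)
≡ (\lnot R \lor \lnot P \lor P) \land (S \lor P)   (distribute \lor over \land)
≡ S \lor P   (simplify)

S \lor P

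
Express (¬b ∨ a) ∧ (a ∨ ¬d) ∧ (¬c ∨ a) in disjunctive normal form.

(¬b ∨ a) ∧ (a ∨ ¬d) ∧ (¬c ∨ a)
≡ (¬b ∧ a ∧ ¬c) ∨ (¬b ∧ a ∧ a) ∨ (¬b ∧ ¬d ∧ ¬c) ∨ (¬b ∧ ¬d ∧ a) ∨ (a ∧ a ∧ ¬c) ∨ (a ∧ a ∧ a) ∨ (a ∧ ¬d ∧ ¬c) ∨ (a ∧ ¬d ∧ a)   — distribute ∧ over ∨
≡ (¬b ∧ ¬d ∧ ¬c) ∨ a   — simplify

(¬b ∧ ¬d ∧ ¬c) ∨ a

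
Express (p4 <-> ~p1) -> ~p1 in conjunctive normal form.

p4 | ~p1

(p4 <-> ~p1) -> ~p1
= ~(p4 <-> ~p1) | ~p1   (eliminate ->)
= ~((p4 -> ~p1) & (~p1 -> p4)) | ~p1   (eliminate <->)
= ~((~p4 | ~p1) & (~p1 -> p4)) | ~p1   (eliminate ->)
= ~((~p4 | ~p1) & (~~p1 | p4)) | ~p1   (eliminate ->)
= ~(~p4 | ~p1) | ~(~~p1 | p4) | ~p1   (De Morgan)
= (~~p4 & ~~p1) | ~(~~p1 | p4) | ~p1   (De Morgan)
= (p4 & ~~p1) | ~(~~p1 | p4) | ~p1   (double negation)
= (p4 & p1) | ~(~~p1 | p4) | ~p1   (double negation)
= (p4 & p1) | (~~~p1 & ~p4) | ~p1   (De Morgan)
= (p4 & p1) | (~p1 & ~p4) | ~p1   (double negation)
= (p4 | ~p1 | ~p1) & (p4 | ~p4 | ~p1) & (p1 | ~p1 | ~p1) & (p1 | ~p4 | ~p1)   (distribute | over &)
= p4 | ~p1   (simplify)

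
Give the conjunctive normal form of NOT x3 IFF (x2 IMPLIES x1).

NOT x3 IFF (x2 IMPLIES x1)
⇔ (NOT x3 IMPLIES (x2 IMPLIES x1)) AND ((x2 IMPLIES x1) IMPLIES NOT x3)   — eliminate IFF
⇔ (NOT NOT x3 OR (x2 IMPLIES x1)) AND ((x2 IMPLIES x1) IMPLIES NOT x3)   — eliminate IMPLIES
⇔ (NOT NOT x3 OR NOT x2 OR x1) AND ((x2 IMPLIES x1) IMPLIES NOT x3)   — eliminate IMPLIES
⇔ (NOT NOT x3 OR NOT x2 OR x1) AND (NOT (x2 IMPLIES x1) OR NOT x3)   — eliminate IMPLIES
⇔ (NOT NOT x3 OR NOT x2 OR x1) AND (NOT (NOT x2 OR x1) OR NOT x3)   — eliminate IMPLIES
⇔ (x3 OR NOT x2 OR x1) AND (NOT (NOT x2 OR x1) OR NOT x3)   — double negation
⇔ (x3 OR NOT x2 OR x1) AND ((NOT NOT x2 AND NOT x1) OR NOT x3)   — De Morgan
⇔ (x3 OR NOT x2 OR x1) AND ((x2 AND NOT x1) OR NOT x3)   — double negation
⇔ (x3 OR NOT x2 OR x1) AND (x2 OR NOT x3) AND (NOT x1 OR NOT x3)   — distribute OR over AND

(x3 OR NOT x2 OR x1) AND (x2 OR NOT x3) AND (NOT x1 OR NOT x3)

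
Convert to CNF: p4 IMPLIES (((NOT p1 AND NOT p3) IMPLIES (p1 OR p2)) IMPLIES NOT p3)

p4 IMPLIES (((NOT p1 AND NOT p3) IMPLIES (p1 OR p2)) IMPLIES NOT p3)
≡ NOT p4 OR (((NOT p1 AND NOT p3) IMPLIES (p1 OR p2)) IMPLIES NOT p3)   [eliminate IMPLIES]
≡ NOT p4 OR NOT ((NOT p1 AND NOT p3) IMPLIES (p1 OR p2)) OR NOT p3   [eliminate IMPLIES]
≡ NOT p4 OR NOT (NOT (NOT p1 AND NOT p3) OR p1 OR p2) OR NOT p3   [eliminate IMPLIES]
≡ NOT p4 OR (NOT NOT (NOT p1 AND NOT p3) AND NOT p1 AND NOT p2) OR NOT p3   [De Morgan]
≡ NOT p4 OR (NOT p1 AND NOT p3 AND NOT p1 AND NOT p2) OR NOT p3   [double negation]
≡ (NOT p4 OR NOT p1 OR NOT p3) AND (NOT p4 OR NOT p3 OR NOT p3) AND (NOT p4 OR NOT p1 OR NOT p3) AND (NOT p4 OR NOT p2 OR NOT p3)   [distribute OR over AND]
≡ NOT p4 OR NOT p3   [simplify]

NOT p4 OR NOT p3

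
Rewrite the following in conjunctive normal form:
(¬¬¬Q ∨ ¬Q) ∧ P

(¬¬¬Q ∨ ¬Q) ∧ P
⇔ (¬Q ∨ ¬Q) ∧ P
⇔ ¬Q ∧ P

¬Q ∧ P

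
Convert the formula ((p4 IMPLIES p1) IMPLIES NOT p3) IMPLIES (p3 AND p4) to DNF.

(NOT p4 AND p3) OR (p1 AND p3) OR (p3 AND p4)

((p4 IMPLIES p1) IMPLIES NOT p3) IMPLIES (p3 AND p4)
≡ NOT ((p4 IMPLIES p1) IMPLIES NOT p3) OR (p3 AND p4)   [eliminate IMPLIES]
≡ NOT (NOT (p4 IMPLIES p1) OR NOT p3) OR (p3 AND p4)   [eliminate IMPLIES]
≡ NOT (NOT (NOT p4 OR p1) OR NOT p3) OR (p3 AND p4)   [eliminate IMPLIES]
≡ (NOT NOT (NOT p4 OR p1) AND NOT NOT p3) OR (p3 AND p4)   [De Morgan]
≡ ((NOT p4 OR p1) AND NOT NOT p3) OR (p3 AND p4)   [double negation]
≡ ((NOT p4 OR p1) AND p3) OR (p3 AND p4)   [double negation]
≡ (NOT p4 AND p3) OR (p1 AND p3) OR (p3 AND p4)   [distribute AND over OR]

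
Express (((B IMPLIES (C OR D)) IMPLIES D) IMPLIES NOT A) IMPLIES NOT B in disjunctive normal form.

(((B IMPLIES (C OR D)) IMPLIES D) IMPLIES NOT A) IMPLIES NOT B
≡ NOT (((B IMPLIES (C OR D)) IMPLIES D) IMPLIES NOT A) OR NOT B   (eliminate IMPLIES)
≡ NOT (NOT ((B IMPLIES (C OR D)) IMPLIES D) OR NOT A) OR NOT B   (eliminate IMPLIES)
≡ NOT (NOT (NOT (B IMPLIES (C OR D)) OR D) OR NOT A) OR NOT B   (eliminate IMPLIES)
≡ NOT (NOT (NOT (NOT B OR C OR D) OR D) OR NOT A) OR NOT B   (eliminate IMPLIES)
≡ (NOT NOT (NOT (NOT B OR C OR D) OR D) AND NOT NOT A) OR NOT B   (De Morgan)
≡ ((NOT (NOT B OR C OR D) OR D) AND NOT NOT A) OR NOT B   (double negation)
≡ (((NOT NOT B AND NOT C AND NOT D) OR D) AND NOT NOT A) OR NOT B   (De Morgan)
≡ (((B AND NOT C AND NOT D) OR D) AND NOT NOT A) OR NOT B   (double negation)
≡ (((B AND NOT C AND NOT D) OR D) AND A) OR NOT B   (double negation)
≡ (B AND NOT C AND NOT D AND A) OR (D AND A) OR NOT B   (distribute AND over OR)

(B AND NOT C AND NOT D AND A) OR (D AND A) OR NOT B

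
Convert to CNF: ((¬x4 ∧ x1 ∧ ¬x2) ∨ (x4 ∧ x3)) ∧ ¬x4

((¬x4 ∧ x1 ∧ ¬x2) ∨ (x4 ∧ x3)) ∧ ¬x4
≡ (¬x4 ∨ x4) ∧ (¬x4 ∨ x3) ∧ (x1 ∨ x4) ∧ (x1 ∨ x3) ∧ (¬x2 ∨ x4) ∧ (¬x2 ∨ x3) ∧ ¬x4   [distribute ∨ over ∧]
≡ (x1 ∨ x4) ∧ (x1 ∨ x3) ∧ (¬x2 ∨ x4) ∧ (¬x2 ∨ x3) ∧ ¬x4   [simplify]

(x1 ∨ x4) ∧ (x1 ∨ x3) ∧ (¬x2 ∨ x4) ∧ (¬x2 ∨ x3) ∧ ¬x4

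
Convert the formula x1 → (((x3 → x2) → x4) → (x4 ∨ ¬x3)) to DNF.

x1 → (((x3 → x2) → x4) → (x4 ∨ ¬x3))
≡ ¬x1 ∨ (((x3 → x2) → x4) → (x4 ∨ ¬x3))   [eliminate →]
≡ ¬x1 ∨ ¬((x3 → x2) → x4) ∨ x4 ∨ ¬x3   [eliminate →]
≡ ¬x1 ∨ ¬(¬(x3 → x2) ∨ x4) ∨ x4 ∨ ¬x3   [eliminate →]
≡ ¬x1 ∨ ¬(¬(¬x3 ∨ x2) ∨ x4) ∨ x4 ∨ ¬x3   [eliminate →]
≡ ¬x1 ∨ (¬¬(¬x3 ∨ x2) ∧ ¬x4) ∨ x4 ∨ ¬x3   [De Morgan]
≡ ¬x1 ∨ ((¬x3 ∨ x2) ∧ ¬x4) ∨ x4 ∨ ¬x3   [double negation]
≡ ¬x1 ∨ (¬x3 ∧ ¬x4) ∨ (x2 ∧ ¬x4) ∨ x4 ∨ ¬x3   [distribute ∧ over ∨]
≡ ¬x1 ∨ (x2 ∧ ¬x4) ∨ x4 ∨ ¬x3   [simplify]

¬x1 ∨ (x2 ∧ ¬x4) ∨ x4 ∨ ¬x3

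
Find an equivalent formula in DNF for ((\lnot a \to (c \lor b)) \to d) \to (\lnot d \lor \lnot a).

\lnot d \lor \lnot a

((\lnot a \to (c \lor b)) \to d) \to (\lnot d \lor \lnot a)
= \lnot ((\lnot a \to (c \lor b)) \to d) \lor \lnot d \lor \lnot a   (eliminate \to)
= \lnot (\lnot (\lnot a \to (c \lor b)) \lor d) \lor \lnot d \lor \lnot a   (eliminate \to)
= \lnot (\lnot (\lnot \lnot a \lor c \lor b) \lor d) \lor \lnot d \lor \lnot a   (eliminate \to)
= (\lnot \lnot (\lnot \lnot a \lor c \lor b) \land \lnot d) \lor \lnot d \lor \lnot a   (De Morgan)
= ((\lnot \lnot a \lor c \lor b) \land \lnot d) \lor \lnot d \lor \lnot a   (double negation)
= ((a \lor c \lor b) \land \lnot d) \lor \lnot d \lor \lnot a   (double negation)
= (a \land \lnot d) \lor (c \land \lnot d) \lor (b \land \lnot d) \lor \lnot d \lor \lnot a   (distribute \land over \lor)
= \lnot d \lor \lnot a   (simplify)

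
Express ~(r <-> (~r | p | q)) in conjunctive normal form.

(~p | ~r) & (~q | ~r)

~(r <-> (~r | p | q))
≡ ~((r -> (~r | p | q)) & ((~r | p | q) -> r))   (eliminate <->)
≡ ~((~r | ~r | p | q) & ((~r | p | q) -> r))   (eliminate ->)
≡ ~((~r | ~r | p | q) & (~(~r | p | q) | r))   (eliminate ->)
≡ ~(~r | ~r | p | q) | ~(~(~r | p | q) | r)   (De Morgan)
≡ (~~r & ~~r & ~p & ~q) | ~(~(~r | p | q) | r)   (De Morgan)
≡ (r & ~~r & ~p & ~q) | ~(~(~r | p | q) | r)   (double negation)
≡ (r & r & ~p & ~q) | ~(~(~r | p | q) | r)   (double negation)
≡ (r & r & ~p & ~q) | (~~(~r | p | q) & ~r)   (De Morgan)
≡ (r & r & ~p & ~q) | ((~r | p | q) & ~r)   (double negation)
≡ (r | ~r | p | q) & (r | ~r) & (r | ~r | p | q) & (r | ~r) & (~p | ~r | p | q) & (~p | ~r) & (~q | ~r | p | q) & (~q | ~r)   (distribute | over &)
≡ (~p | ~r) & (~q | ~r)   (simplify)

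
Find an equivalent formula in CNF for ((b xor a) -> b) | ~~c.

((b xor a) -> b) | ~~c
⇔ ~(b xor a) | b | ~~c   [eliminate ->]
⇔ ~((b | a) & ~(b & a)) | b | ~~c   [expand xor]
⇔ ~(b | a) | ~~(b & a) | b | ~~c   [De Morgan]
⇔ (~b & ~a) | ~~(b & a) | b | ~~c   [De Morgan]
⇔ (~b & ~a) | (b & a) | b | ~~c   [double negation]
⇔ (~b & ~a) | (b & a) | b | c   [double negation]
⇔ (~b | b | b | c) & (~b | a | b | c) & (~a | b | b | c) & (~a | a | b | c)   [distribute | over &]
⇔ ~a | b | c   [simplify]

~a | b | c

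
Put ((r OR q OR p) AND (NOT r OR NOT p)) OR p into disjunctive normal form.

((r OR q OR p) AND (NOT r OR NOT p)) OR p
≡ (r AND NOT r) OR (r AND NOT p) OR (q AND NOT r) OR (q AND NOT p) OR (p AND NOT r) OR (p AND NOT p) OR p
≡ (r AND NOT p) OR (q AND NOT r) OR (q AND NOT p) OR p

(r AND NOT p) OR (q AND NOT r) OR (q AND NOT p) OR p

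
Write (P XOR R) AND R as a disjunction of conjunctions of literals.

(P XOR R) AND R
= ((P AND NOT R) OR (NOT P AND R)) AND R   [expand XOR]
= (P AND NOT R AND R) OR (NOT P AND R AND R)   [distribute AND over OR]
= NOT P AND R   [simplify]

NOT P AND R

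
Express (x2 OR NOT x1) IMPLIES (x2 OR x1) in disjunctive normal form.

x2 OR x1

(x2 OR NOT x1) IMPLIES (x2 OR x1)
= NOT (x2 OR NOT x1) OR x2 OR x1   (eliminate IMPLIES)
= (NOT x2 AND NOT NOT x1) OR x2 OR x1   (De Morgan)
= (NOT x2 AND x1) OR x2 OR x1   (double negation)
= x2 OR x1   (simplify)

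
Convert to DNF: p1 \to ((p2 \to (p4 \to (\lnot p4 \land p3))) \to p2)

\lnot p1 \lor p2

p1 \to ((p2 \to (p4 \to (\lnot p4 \land p3))) \to p2)
⇔ \lnot p1 \lor ((p2 \to (p4 \to (\lnot p4 \land p3))) \to p2)   [eliminate \to]
⇔ \lnot p1 \lor \lnot (p2 \to (p4 \to (\lnot p4 \land p3))) \lor p2   [eliminate \to]
⇔ \lnot p1 \lor \lnot (\lnot p2 \lor (p4 \to (\lnot p4 \land p3))) \lor p2   [eliminate \to]
⇔ \lnot p1 \lor \lnot (\lnot p2 \lor \lnot p4 \lor (\lnot p4 \land p3)) \lor p2   [eliminate \to]
⇔ \lnot p1 \lor (\lnot \lnot p2 \land \lnot \lnot p4 \land \lnot (\lnot p4 \land p3)) \lor p2   [De Morgan]
⇔ \lnot p1 \lor (p2 \land \lnot \lnot p4 \land \lnot (\lnot p4 \land p3)) \lor p2   [double negation]
⇔ \lnot p1 \lor (p2 \land p4 \land \lnot (\lnot p4 \land p3)) \lor p2   [double negation]
⇔ \lnot p1 \lor (p2 \land p4 \land (\lnot \lnot p4 \lor \lnot p3)) \lor p2   [De Morgan]
⇔ \lnot p1 \lor (p2 \land p4 \land (p4 \lor \lnot p3)) \lor p2   [double negation]
⇔ \lnot p1 \lor (p2 \land p4 \land p4) \lor (p2 \land p4 \land \lnot p3) \lor p2   [distribute \land over \lor]
⇔ \lnot p1 \lor p2   [simplify]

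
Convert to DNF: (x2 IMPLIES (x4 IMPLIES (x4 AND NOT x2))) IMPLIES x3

(x2 AND x4) OR x3

(x2 IMPLIES (x4 IMPLIES (x4 AND NOT x2))) IMPLIES x3
≡ NOT (x2 IMPLIES (x4 IMPLIES (x4 AND NOT x2))) OR x3   [eliminate IMPLIES]
≡ NOT (NOT x2 OR (x4 IMPLIES (x4 AND NOT x2))) OR x3   [eliminate IMPLIES]
≡ NOT (NOT x2 OR NOT x4 OR (x4 AND NOT x2)) OR x3   [eliminate IMPLIES]
≡ (NOT NOT x2 AND NOT NOT x4 AND NOT (x4 AND NOT x2)) OR x3   [De Morgan]
≡ (x2 AND NOT NOT x4 AND NOT (x4 AND NOT x2)) OR x3   [double negation]
≡ (x2 AND x4 AND NOT (x4 AND NOT x2)) OR x3   [double negation]
≡ (x2 AND x4 AND (NOT x4 OR NOT NOT x2)) OR x3   [De Morgan]
≡ (x2 AND x4 AND (NOT x4 OR x2)) OR x3   [double negation]
≡ (x2 AND x4 AND NOT x4) OR (x2 AND x4 AND x2) OR x3   [distribute AND over OR]
≡ (x2 AND x4) OR x3   [simplify]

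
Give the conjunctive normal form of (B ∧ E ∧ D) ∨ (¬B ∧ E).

(B ∧ E ∧ D) ∨ (¬B ∧ E)
⇔ (B ∨ ¬B) ∧ (B ∨ E) ∧ (E ∨ ¬B) ∧ (E ∨ E) ∧ (D ∨ ¬B) ∧ (D ∨ E)   [distribute ∨ over ∧]
⇔ E ∧ (D ∨ ¬B)   [simplify]

E ∧ (D ∨ ¬B)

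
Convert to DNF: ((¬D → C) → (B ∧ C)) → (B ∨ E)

(D ∧ ¬B) ∨ (D ∧ ¬C) ∨ (C ∧ ¬B) ∨ B ∨ E

((¬D → C) → (B ∧ C)) → (B ∨ E)
≡ ¬((¬D → C) → (B ∧ C)) ∨ B ∨ E   [eliminate →]
≡ ¬(¬(¬D → C) ∨ (B ∧ C)) ∨ B ∨ E   [eliminate →]
≡ ¬(¬(¬¬D ∨ C) ∨ (B ∧ C)) ∨ B ∨ E   [eliminate →]
≡ (¬¬(¬¬D ∨ C) ∧ ¬(B ∧ C)) ∨ B ∨ E   [De Morgan]
≡ ((¬¬D ∨ C) ∧ ¬(B ∧ C)) ∨ B ∨ E   [double negation]
≡ ((D ∨ C) ∧ ¬(B ∧ C)) ∨ B ∨ E   [double negation]
≡ ((D ∨ C) ∧ (¬B ∨ ¬C)) ∨ B ∨ E   [De Morgan]
≡ (D ∧ ¬B) ∨ (D ∧ ¬C) ∨ (C ∧ ¬B) ∨ (C ∧ ¬C) ∨ B ∨ E   [distribute ∧ over ∨]
≡ (D ∧ ¬B) ∨ (D ∧ ¬C) ∨ (C ∧ ¬B) ∨ B ∨ E   [simplify]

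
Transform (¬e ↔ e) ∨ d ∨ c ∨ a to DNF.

(¬e ↔ e) ∨ d ∨ c ∨ a
⇔ ((¬e → e) ∧ (e → ¬e)) ∨ d ∨ c ∨ a   [eliminate ↔]
⇔ ((¬¬e ∨ e) ∧ (e → ¬e)) ∨ d ∨ c ∨ a   [eliminate →]
⇔ ((¬¬e ∨ e) ∧ (¬e ∨ ¬e)) ∨ d ∨ c ∨ a   [eliminate →]
⇔ ((e ∨ e) ∧ (¬e ∨ ¬e)) ∨ d ∨ c ∨ a   [double negation]
⇔ (e ∧ ¬e) ∨ (e ∧ ¬e) ∨ (e ∧ ¬e) ∨ (e ∧ ¬e) ∨ d ∨ c ∨ a   [distribute ∧ over ∨]
⇔ d ∨ c ∨ a   [simplify]

d ∨ c ∨ a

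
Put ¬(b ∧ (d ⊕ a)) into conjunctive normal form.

(¬b ∨ ¬d ∨ a) ∧ (¬b ∨ ¬a ∨ d)

¬(b ∧ (d ⊕ a))
= ¬(b ∧ (d ∨ a) ∧ ¬(d ∧ a))
= ¬b ∨ ¬(d ∨ a) ∨ ¬¬(d ∧ a)
= ¬b ∨ (¬d ∧ ¬a) ∨ ¬¬(d ∧ a)
= ¬b ∨ (¬d ∧ ¬a) ∨ (d ∧ a)
= (¬b ∨ ¬d ∨ d) ∧ (¬b ∨ ¬d ∨ a) ∧ (¬b ∨ ¬a ∨ d) ∧ (¬b ∨ ¬a ∨ a)
= (¬b ∨ ¬d ∨ a) ∧ (¬b ∨ ¬a ∨ d)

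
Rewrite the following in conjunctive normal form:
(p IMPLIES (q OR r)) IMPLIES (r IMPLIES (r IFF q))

(p IMPLIES (q OR r)) IMPLIES (r IMPLIES (r IFF q))
= NOT (p IMPLIES (q OR r)) OR (r IMPLIES (r IFF q))
= NOT (NOT p OR q OR r) OR (r IMPLIES (r IFF q))
= NOT (NOT p OR q OR r) OR NOT r OR (r IFF q)
= NOT (NOT p OR q OR r) OR NOT r OR ((r IMPLIES q) AND (q IMPLIES r))
= NOT (NOT p OR q OR r) OR NOT r OR ((NOT r OR q) AND (q IMPLIES r))
= NOT (NOT p OR q OR r) OR NOT r OR ((NOT r OR q) AND (NOT q OR r))
= (NOT NOT p AND NOT q AND NOT r) OR NOT r OR ((NOT r OR q) AND (NOT q OR r))
= (p AND NOT q AND NOT r) OR NOT r OR ((NOT r OR q) AND (NOT q OR r))
= (p OR NOT r OR NOT r OR q) AND (p OR NOT r OR NOT q OR r) AND (NOT q OR NOT r OR NOT r OR q) AND (NOT q OR NOT r OR NOT q OR r) AND (NOT r OR NOT r OR NOT r OR q) AND (NOT r OR NOT r OR NOT q OR r)
= NOT r OR q

NOT r OR q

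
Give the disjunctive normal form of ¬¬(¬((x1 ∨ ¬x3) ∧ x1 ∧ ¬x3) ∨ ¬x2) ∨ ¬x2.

¬x1 ∨ x3 ∨ ¬x2

¬¬(¬((x1 ∨ ¬x3) ∧ x1 ∧ ¬x3) ∨ ¬x2) ∨ ¬x2
⇔ ¬((x1 ∨ ¬x3) ∧ x1 ∧ ¬x3) ∨ ¬x2 ∨ ¬x2   — double negation
⇔ ¬(x1 ∨ ¬x3) ∨ ¬x1 ∨ ¬¬x3 ∨ ¬x2 ∨ ¬x2   — De Morgan
⇔ (¬x1 ∧ ¬¬x3) ∨ ¬x1 ∨ ¬¬x3 ∨ ¬x2 ∨ ¬x2   — De Morgan
⇔ (¬x1 ∧ x3) ∨ ¬x1 ∨ ¬¬x3 ∨ ¬x2 ∨ ¬x2   — double negation
⇔ (¬x1 ∧ x3) ∨ ¬x1 ∨ x3 ∨ ¬x2 ∨ ¬x2   — double negation
⇔ ¬x1 ∨ x3 ∨ ¬x2   — simplify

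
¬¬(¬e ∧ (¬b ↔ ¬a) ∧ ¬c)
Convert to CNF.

¬¬(¬e ∧ (¬b ↔ ¬a) ∧ ¬c)
⇔ ¬¬(¬e ∧ (¬b → ¬a) ∧ (¬a → ¬b) ∧ ¬c)
⇔ ¬¬(¬e ∧ (¬¬b ∨ ¬a) ∧ (¬a → ¬b) ∧ ¬c)
⇔ ¬¬(¬e ∧ (¬¬b ∨ ¬a) ∧ (¬¬a ∨ ¬b) ∧ ¬c)
⇔ ¬e ∧ (¬¬b ∨ ¬a) ∧ (¬¬a ∨ ¬b) ∧ ¬c
⇔ ¬e ∧ (b ∨ ¬a) ∧ (¬¬a ∨ ¬b) ∧ ¬c
⇔ ¬e ∧ (b ∨ ¬a) ∧ (a ∨ ¬b) ∧ ¬c

¬e ∧ (b ∨ ¬a) ∧ (a ∨ ¬b) ∧ ¬c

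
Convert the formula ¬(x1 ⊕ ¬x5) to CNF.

(¬x1 ∨ ¬x5) ∧ (x5 ∨ x1)

¬(x1 ⊕ ¬x5)
⇔ ¬((x1 ∨ ¬x5) ∧ ¬(x1 ∧ ¬x5))
⇔ ¬(x1 ∨ ¬x5) ∨ ¬¬(x1 ∧ ¬x5)
⇔ (¬x1 ∧ ¬¬x5) ∨ ¬¬(x1 ∧ ¬x5)
⇔ (¬x1 ∧ x5) ∨ ¬¬(x1 ∧ ¬x5)
⇔ (¬x1 ∧ x5) ∨ (x1 ∧ ¬x5)
⇔ (¬x1 ∨ x1) ∧ (¬x1 ∨ ¬x5) ∧ (x5 ∨ x1) ∧ (x5 ∨ ¬x5)
⇔ (¬x1 ∨ ¬x5) ∧ (x5 ∨ x1)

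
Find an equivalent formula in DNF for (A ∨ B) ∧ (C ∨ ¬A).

(A ∧ C) ∨ (B ∧ C) ∨ (B ∧ ¬A)

(A ∨ B) ∧ (C ∨ ¬A)
≡ (A ∧ C) ∨ (A ∧ ¬A) ∨ (B ∧ C) ∨ (B ∧ ¬A)   (distribute ∧ over ∨)
≡ (A ∧ C) ∨ (B ∧ C) ∨ (B ∧ ¬A)   (simplify)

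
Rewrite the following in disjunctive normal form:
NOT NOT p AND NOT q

p AND NOT q

NOT NOT p AND NOT q
≡ p AND NOT q   [double negation]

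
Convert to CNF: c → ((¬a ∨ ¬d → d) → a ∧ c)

c → ((¬a ∨ ¬d → d) → a ∧ c)
≡ ¬c ∨ ((¬a ∨ ¬d → d) → a ∧ c)   [eliminate →]
≡ ¬c ∨ ¬(¬a ∨ ¬d → d) ∨ a ∧ c   [eliminate →]
≡ ¬c ∨ ¬(¬(¬a ∨ ¬d) ∨ d) ∨ a ∧ c   [eliminate →]
≡ ¬c ∨ ¬¬(¬a ∨ ¬d) ∧ ¬d ∨ a ∧ c   [De Morgan]
≡ ¬c ∨ (¬a ∨ ¬d) ∧ ¬d ∨ a ∧ c   [double negation]
≡ (¬c ∨ ¬a ∨ ¬d ∨ a) ∧ (¬c ∨ ¬a ∨ ¬d ∨ c) ∧ (¬c ∨ ¬d ∨ a) ∧ (¬c ∨ ¬d ∨ c)   [distribute ∨ over ∧]
≡ ¬c ∨ ¬d ∨ a   [simplify]

¬c ∨ ¬d ∨ a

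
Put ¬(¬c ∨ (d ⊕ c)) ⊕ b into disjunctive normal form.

c ∧ d ∧ ¬b ∨ ¬c ∧ b ∨ ¬d ∧ c ∧ b

¬(¬c ∨ (d ⊕ c)) ⊕ b
≡ ¬(¬c ∨ (d ⊕ c)) ∧ ¬b ∨ ¬¬(¬c ∨ (d ⊕ c)) ∧ b   (expand ⊕)
≡ ¬(¬c ∨ d ∧ ¬c ∨ ¬d ∧ c) ∧ ¬b ∨ ¬¬(¬c ∨ (d ⊕ c)) ∧ b   (expand ⊕)
≡ ¬(¬c ∨ d ∧ ¬c ∨ ¬d ∧ c) ∧ ¬b ∨ ¬¬(¬c ∨ d ∧ ¬c ∨ ¬d ∧ c) ∧ b   (expand ⊕)
≡ ¬¬c ∧ ¬(d ∧ ¬c) ∧ ¬(¬d ∧ c) ∧ ¬b ∨ ¬¬(¬c ∨ d ∧ ¬c ∨ ¬d ∧ c) ∧ b   (De Morgan)
≡ c ∧ ¬(d ∧ ¬c) ∧ ¬(¬d ∧ c) ∧ ¬b ∨ ¬¬(¬c ∨ d ∧ ¬c ∨ ¬d ∧ c) ∧ b   (double negation)
≡ c ∧ (¬d ∨ ¬¬c) ∧ ¬(¬d ∧ c) ∧ ¬b ∨ ¬¬(¬c ∨ d ∧ ¬c ∨ ¬d ∧ c) ∧ b   (De Morgan)
≡ c ∧ (¬d ∨ c) ∧ ¬(¬d ∧ c) ∧ ¬b ∨ ¬¬(¬c ∨ d ∧ ¬c ∨ ¬d ∧ c) ∧ b   (double negation)
≡ c ∧ (¬d ∨ c) ∧ (¬¬d ∨ ¬c) ∧ ¬b ∨ ¬¬(¬c ∨ d ∧ ¬c ∨ ¬d ∧ c) ∧ b   (De Morgan)
≡ c ∧ (¬d ∨ c) ∧ (d ∨ ¬c) ∧ ¬b ∨ ¬¬(¬c ∨ d ∧ ¬c ∨ ¬d ∧ c) ∧ b   (double negation)
≡ c ∧ (¬d ∨ c) ∧ (d ∨ ¬c) ∧ ¬b ∨ (¬c ∨ d ∧ ¬c ∨ ¬d ∧ c) ∧ b   (double negation)
≡ c ∧ ¬d ∧ d ∧ ¬b ∨ c ∧ ¬d ∧ ¬c ∧ ¬b ∨ c ∧ c ∧ d ∧ ¬b ∨ c ∧ c ∧ ¬c ∧ ¬b ∨ ¬c ∧ b ∨ d ∧ ¬c ∧ b ∨ ¬d ∧ c ∧ b   (distribute ∧ over ∨)
≡ c ∧ d ∧ ¬b ∨ ¬c ∧ b ∨ ¬d ∧ c ∧ b   (simplify)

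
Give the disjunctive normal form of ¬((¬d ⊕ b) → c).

¬((¬d ⊕ b) → c)
= ¬(¬(¬d ⊕ b) ∨ c)   (eliminate →)
= ¬(¬((¬d ∧ ¬b) ∨ (¬¬d ∧ b)) ∨ c)   (expand ⊕)
= ¬¬((¬d ∧ ¬b) ∨ (¬¬d ∧ b)) ∧ ¬c   (De Morgan)
= ((¬d ∧ ¬b) ∨ (¬¬d ∧ b)) ∧ ¬c   (double negation)
= ((¬d ∧ ¬b) ∨ (d ∧ b)) ∧ ¬c   (double negation)
= (¬d ∧ ¬b ∧ ¬c) ∨ (d ∧ b ∧ ¬c)   (distribute ∧ over ∨)

(¬d ∧ ¬b ∧ ¬c) ∨ (d ∧ b ∧ ¬c)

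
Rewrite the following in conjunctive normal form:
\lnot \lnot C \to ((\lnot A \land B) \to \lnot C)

\lnot \lnot C \to ((\lnot A \land B) \to \lnot C)
= \lnot \lnot \lnot C \lor ((\lnot A \land B) \to \lnot C)   (eliminate \to)
= \lnot \lnot \lnot C \lor \lnot (\lnot A \land B) \lor \lnot C   (eliminate \to)
= \lnot C \lor \lnot (\lnot A \land B) \lor \lnot C   (double negation)
= \lnot C \lor \lnot \lnot A \lor \lnot B \lor \lnot C   (De Morgan)
= \lnot C \lor A \lor \lnot B \lor \lnot C   (double negation)
= \lnot C \lor A \lor \lnot B   (simplify)

\lnot C \lor A \lor \lnot B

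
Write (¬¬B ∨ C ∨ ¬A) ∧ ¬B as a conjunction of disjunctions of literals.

(B ∨ C ∨ ¬A) ∧ ¬B

(¬¬B ∨ C ∨ ¬A) ∧ ¬B
⇔ (B ∨ C ∨ ¬A) ∧ ¬B   [double negation]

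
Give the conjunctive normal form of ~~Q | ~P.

~~Q | ~P
⇔ Q | ~P   [double negation]

Q | ~P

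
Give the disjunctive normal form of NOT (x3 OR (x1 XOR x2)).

(NOT x3 AND NOT x1 AND NOT x2) OR (NOT x3 AND x2 AND x1)

NOT (x3 OR (x1 XOR x2))
≡ NOT (x3 OR (x1 AND NOT x2) OR (NOT x1 AND x2))
≡ NOT x3 AND NOT (x1 AND NOT x2) AND NOT (NOT x1 AND x2)
≡ NOT x3 AND (NOT x1 OR NOT NOT x2) AND NOT (NOT x1 AND x2)
≡ NOT x3 AND (NOT x1 OR x2) AND NOT (NOT x1 AND x2)
≡ NOT x3 AND (NOT x1 OR x2) AND (NOT NOT x1 OR NOT x2)
≡ NOT x3 AND (NOT x1 OR x2) AND (x1 OR NOT x2)
≡ (NOT x3 AND NOT x1 AND x1) OR (NOT x3 AND NOT x1 AND NOT x2) OR (NOT x3 AND x2 AND x1) OR (NOT x3 AND x2 AND NOT x2)
≡ (NOT x3 AND NOT x1 AND NOT x2) OR (NOT x3 AND x2 AND x1)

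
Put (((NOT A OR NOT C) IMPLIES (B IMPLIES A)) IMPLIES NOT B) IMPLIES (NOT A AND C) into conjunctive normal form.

(((NOT A OR NOT C) IMPLIES (B IMPLIES A)) IMPLIES NOT B) IMPLIES (NOT A AND C)
= NOT (((NOT A OR NOT C) IMPLIES (B IMPLIES A)) IMPLIES NOT B) OR (NOT A AND C)   [eliminate IMPLIES]
= NOT (NOT ((NOT A OR NOT C) IMPLIES (B IMPLIES A)) OR NOT B) OR (NOT A AND C)   [eliminate IMPLIES]
= NOT (NOT (NOT (NOT A OR NOT C) OR (B IMPLIES A)) OR NOT B) OR (NOT A AND C)   [eliminate IMPLIES]
= NOT (NOT (NOT (NOT A OR NOT C) OR NOT B OR A) OR NOT B) OR (NOT A AND C)   [eliminate IMPLIES]
= (NOT NOT (NOT (NOT A OR NOT C) OR NOT B OR A) AND NOT NOT B) OR (NOT A AND C)   [De Morgan]
= ((NOT (NOT A OR NOT C) OR NOT B OR A) AND NOT NOT B) OR (NOT A AND C)   [double negation]
= (((NOT NOT A AND NOT NOT C) OR NOT B OR A) AND NOT NOT B) OR (NOT A AND C)   [De Morgan]
= (((A AND NOT NOT C) OR NOT B OR A) AND NOT NOT B) OR (NOT A AND C)   [double negation]
= (((A AND C) OR NOT B OR A) AND NOT NOT B) OR (NOT A AND C)   [double negation]
= (((A AND C) OR NOT B OR A) AND B) OR (NOT A AND C)   [double negation]
= (A OR NOT B OR A OR NOT A) AND (A OR NOT B OR A OR C) AND (C OR NOT B OR A OR NOT A) AND (C OR NOT B OR A OR C) AND (B OR NOT A) AND (B OR C)   [distribute OR over AND]
= (A OR NOT B OR C) AND (B OR NOT A) AND (B OR C)   [simplify]

(A OR NOT B OR C) AND (B OR NOT A) AND (B OR C)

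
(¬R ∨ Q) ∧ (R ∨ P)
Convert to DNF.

(¬R ∨ Q) ∧ (R ∨ P)
= (¬R ∧ R) ∨ (¬R ∧ P) ∨ (Q ∧ R) ∨ (Q ∧ P)   [distribute ∧ over ∨]
= (¬R ∧ P) ∨ (Q ∧ R) ∨ (Q ∧ P)   [simplify]

(¬R ∧ P) ∨ (Q ∧ R) ∨ (Q ∧ P)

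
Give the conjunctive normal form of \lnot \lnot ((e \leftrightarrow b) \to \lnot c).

\lnot \lnot ((e \leftrightarrow b) \to \lnot c)
≡ \lnot \lnot (\lnot (e \leftrightarrow b) \lor \lnot c)   (eliminate \to)
≡ \lnot \lnot (\lnot ((e \to b) \land (b \to e)) \lor \lnot c)   (eliminate \leftrightarrow)
≡ \lnot \lnot (\lnot ((\lnot e \lor b) \land (b \to e)) \lor \lnot c)   (eliminate \to)
≡ \lnot \lnot (\lnot ((\lnot e \lor b) \land (\lnot b \lor e)) \lor \lnot c)   (eliminate \to)
≡ \lnot ((\lnot e \lor b) \land (\lnot b \lor e)) \lor \lnot c   (double negation)
≡ \lnot (\lnot e \lor b) \lor \lnot (\lnot b \lor e) \lor \lnot c   (De Morgan)
≡ (\lnot \lnot e \land \lnot b) \lor \lnot (\lnot b \lor e) \lor \lnot c   (De Morgan)
≡ (e \land \lnot b) \lor \lnot (\lnot b \lor e) \lor \lnot c   (double negation)
≡ (e \land \lnot b) \lor (\lnot \lnot b \land \lnot e) \lor \lnot c   (De Morgan)
≡ (e \land \lnot b) \lor (b \land \lnot e) \lor \lnot c   (double negation)
≡ (e \lor b \lor \lnot c) \land (e \lor \lnot e \lor \lnot c) \land (\lnot b \lor b \lor \lnot c) \land (\lnot b \lor \lnot e \lor \lnot c)   (distribute \lor over \land)
≡ (e \lor b \lor \lnot c) \land (\lnot b \lor \lnot e \lor \lnot c)   (simplify)

(e \lor b \lor \lnot c) \land (\lnot b \lor \lnot e \lor \lnot c)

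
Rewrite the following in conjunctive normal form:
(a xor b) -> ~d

(~a | b | ~d) & (~b | a | ~d)

(a xor b) -> ~d
≡ ~(a xor b) | ~d   [eliminate ->]
≡ ~((a | b) & ~(a & b)) | ~d   [expand xor]
≡ ~(a | b) | ~~(a & b) | ~d   [De Morgan]
≡ (~a & ~b) | ~~(a & b) | ~d   [De Morgan]
≡ (~a & ~b) | (a & b) | ~d   [double negation]
≡ (~a | a | ~d) & (~a | b | ~d) & (~b | a | ~d) & (~b | b | ~d)   [distribute | over &]
≡ (~a | b | ~d) & (~b | a | ~d)   [simplify]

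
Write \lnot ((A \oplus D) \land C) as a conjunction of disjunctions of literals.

\lnot ((A \oplus D) \land C)
≡ \lnot ((A \lor D) \land \lnot (A \land D) \land C)   — expand \oplus
≡ \lnot (A \lor D) \lor \lnot \lnot (A \land D) \lor \lnot C   — De Morgan
≡ (\lnot A \land \lnot D) \lor \lnot \lnot (A \land D) \lor \lnot C   — De Morgan
≡ (\lnot A \land \lnot D) \lor (A \land D) \lor \lnot C   — double negation
≡ (\lnot A \lor A \lor \lnot C) \land (\lnot A \lor D \lor \lnot C) \land (\lnot D \lor A \lor \lnot C) \land (\lnot D \lor D \lor \lnot C)   — distribute \lor over \land
≡ (\lnot A \lor D \lor \lnot C) \land (\lnot D \lor A \lor \lnot C)   — simplify

(\lnot A \lor D \lor \lnot C) \land (\lnot D \lor A \lor \lnot C)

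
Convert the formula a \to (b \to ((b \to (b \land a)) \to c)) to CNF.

a \to (b \to ((b \to (b \land a)) \to c))
≡ \lnot a \lor (b \to ((b \to (b \land a)) \to c))
≡ \lnot a \lor \lnot b \lor ((b \to (b \land a)) \to c)
≡ \lnot a \lor \lnot b \lor \lnot (b \to (b \land a)) \lor c
≡ \lnot a \lor \lnot b \lor \lnot (\lnot b \lor (b \land a)) \lor c
≡ \lnot a \lor \lnot b \lor (\lnot \lnot b \land \lnot (b \land a)) \lor c
≡ \lnot a \lor \lnot b \lor (b \land \lnot (b \land a)) \lor c
≡ \lnot a \lor \lnot b \lor (b \land (\lnot b \lor \lnot a)) \lor c
≡ (\lnot a \lor \lnot b \lor b \lor c) \land (\lnot a \lor \lnot b \lor \lnot b \lor \lnot a \lor c)
≡ \lnot a \lor \lnot b \lor c

\lnot a \lor \lnot b \lor c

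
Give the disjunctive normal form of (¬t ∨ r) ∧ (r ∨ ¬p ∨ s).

(¬t ∧ ¬p) ∨ (¬t ∧ s) ∨ r

(¬t ∨ r) ∧ (r ∨ ¬p ∨ s)
⇔ (¬t ∧ r) ∨ (¬t ∧ ¬p) ∨ (¬t ∧ s) ∨ (r ∧ r) ∨ (r ∧ ¬p) ∨ (r ∧ s)   [distribute ∧ over ∨]
⇔ (¬t ∧ ¬p) ∨ (¬t ∧ s) ∨ r   [simplify]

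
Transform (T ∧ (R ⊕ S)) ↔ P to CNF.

(¬T ∨ ¬R ∨ S ∨ P) ∧ (¬T ∨ ¬S ∨ R ∨ P) ∧ (¬P ∨ T) ∧ (¬P ∨ R ∨ S) ∧ (¬P ∨ ¬R ∨ ¬S)

(T ∧ (R ⊕ S)) ↔ P
≡ ((T ∧ (R ⊕ S)) → P) ∧ (P → (T ∧ (R ⊕ S)))   [eliminate ↔]
≡ (¬(T ∧ (R ⊕ S)) ∨ P) ∧ (P → (T ∧ (R ⊕ S)))   [eliminate →]
≡ (¬(T ∧ (R ∨ S) ∧ ¬(R ∧ S)) ∨ P) ∧ (P → (T ∧ (R ⊕ S)))   [expand ⊕]
≡ (¬(T ∧ (R ∨ S) ∧ ¬(R ∧ S)) ∨ P) ∧ (¬P ∨ (T ∧ (R ⊕ S)))   [eliminate →]
≡ (¬(T ∧ (R ∨ S) ∧ ¬(R ∧ S)) ∨ P) ∧ (¬P ∨ (T ∧ (R ∨ S) ∧ ¬(R ∧ S)))   [expand ⊕]
≡ (¬T ∨ ¬(R ∨ S) ∨ ¬¬(R ∧ S) ∨ P) ∧ (¬P ∨ (T ∧ (R ∨ S) ∧ ¬(R ∧ S)))   [De Morgan]
≡ (¬T ∨ (¬R ∧ ¬S) ∨ ¬¬(R ∧ S) ∨ P) ∧ (¬P ∨ (T ∧ (R ∨ S) ∧ ¬(R ∧ S)))   [De Morgan]
≡ (¬T ∨ (¬R ∧ ¬S) ∨ (R ∧ S) ∨ P) ∧ (¬P ∨ (T ∧ (R ∨ S) ∧ ¬(R ∧ S)))   [double negation]
≡ (¬T ∨ (¬R ∧ ¬S) ∨ (R ∧ S) ∨ P) ∧ (¬P ∨ (T ∧ (R ∨ S) ∧ (¬R ∨ ¬S)))   [De Morgan]
≡ (¬T ∨ ¬R ∨ R ∨ P) ∧ (¬T ∨ ¬R ∨ S ∨ P) ∧ (¬T ∨ ¬S ∨ R ∨ P) ∧ (¬T ∨ ¬S ∨ S ∨ P) ∧ (¬P ∨ T) ∧ (¬P ∨ R ∨ S) ∧ (¬P ∨ ¬R ∨ ¬S)   [distribute ∨ over ∧]
≡ (¬T ∨ ¬R ∨ S ∨ P) ∧ (¬T ∨ ¬S ∨ R ∨ P) ∧ (¬P ∨ T) ∧ (¬P ∨ R ∨ S) ∧ (¬P ∨ ¬R ∨ ¬S)   [simplify]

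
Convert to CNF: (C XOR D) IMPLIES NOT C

NOT C OR D

(C XOR D) IMPLIES NOT C
= NOT (C XOR D) OR NOT C   — eliminate IMPLIES
= NOT ((C OR D) AND NOT (C AND D)) OR NOT C   — expand XOR
= NOT (C OR D) OR NOT NOT (C AND D) OR NOT C   — De Morgan
= (NOT C AND NOT D) OR NOT NOT (C AND D) OR NOT C   — De Morgan
= (NOT C AND NOT D) OR (C AND D) OR NOT C   — double negation
= (NOT C OR C OR NOT C) AND (NOT C OR D OR NOT C) AND (NOT D OR C OR NOT C) AND (NOT D OR D OR NOT C)   — distribute OR over AND
= NOT C OR D   — simplify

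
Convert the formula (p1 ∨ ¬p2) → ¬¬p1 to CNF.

p2 ∨ p1

(p1 ∨ ¬p2) → ¬¬p1
⇔ ¬(p1 ∨ ¬p2) ∨ ¬¬p1   (eliminate →)
⇔ (¬p1 ∧ ¬¬p2) ∨ ¬¬p1   (De Morgan)
⇔ (¬p1 ∧ p2) ∨ ¬¬p1   (double negation)
⇔ (¬p1 ∧ p2) ∨ p1   (double negation)
⇔ (¬p1 ∨ p1) ∧ (p2 ∨ p1)   (distribute ∨ over ∧)
⇔ p2 ∨ p1   (simplify)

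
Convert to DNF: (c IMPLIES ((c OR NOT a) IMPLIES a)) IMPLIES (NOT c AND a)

(c IMPLIES ((c OR NOT a) IMPLIES a)) IMPLIES (NOT c AND a)
≡ NOT (c IMPLIES ((c OR NOT a) IMPLIES a)) OR (NOT c AND a)   (eliminate IMPLIES)
≡ NOT (NOT c OR ((c OR NOT a) IMPLIES a)) OR (NOT c AND a)   (eliminate IMPLIES)
≡ NOT (NOT c OR NOT (c OR NOT a) OR a) OR (NOT c AND a)   (eliminate IMPLIES)
≡ (NOT NOT c AND NOT NOT (c OR NOT a) AND NOT a) OR (NOT c AND a)   (De Morgan)
≡ (c AND NOT NOT (c OR NOT a) AND NOT a) OR (NOT c AND a)   (double negation)
≡ (c AND (c OR NOT a) AND NOT a) OR (NOT c AND a)   (double negation)
≡ (c AND c AND NOT a) OR (c AND NOT a AND NOT a) OR (NOT c AND a)   (distribute AND over OR)
≡ (c AND NOT a) OR (NOT c AND a)   (simplify)

(c AND NOT a) OR (NOT c AND a)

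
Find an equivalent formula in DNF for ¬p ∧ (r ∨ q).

¬p ∧ (r ∨ q)
≡ ¬p ∧ r ∨ ¬p ∧ q   [distribute ∧ over ∨]

¬p ∧ r ∨ ¬p ∧ q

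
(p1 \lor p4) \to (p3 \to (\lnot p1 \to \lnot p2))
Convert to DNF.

(p1 \lor p4) \to (p3 \to (\lnot p1 \to \lnot p2))
= \lnot (p1 \lor p4) \lor (p3 \to (\lnot p1 \to \lnot p2))
= \lnot (p1 \lor p4) \lor \lnot p3 \lor (\lnot p1 \to \lnot p2)
= \lnot (p1 \lor p4) \lor \lnot p3 \lor \lnot \lnot p1 \lor \lnot p2
= (\lnot p1 \land \lnot p4) \lor \lnot p3 \lor \lnot \lnot p1 \lor \lnot p2
= (\lnot p1 \land \lnot p4) \lor \lnot p3 \lor p1 \lor \lnot p2

(\lnot p1 \land \lnot p4) \lor \lnot p3 \lor p1 \lor \lnot p2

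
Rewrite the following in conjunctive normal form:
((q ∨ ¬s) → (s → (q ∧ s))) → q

((q ∨ ¬s) → (s → (q ∧ s))) → q
≡ ¬((q ∨ ¬s) → (s → (q ∧ s))) ∨ q   [eliminate →]
≡ ¬(¬(q ∨ ¬s) ∨ (s → (q ∧ s))) ∨ q   [eliminate →]
≡ ¬(¬(q ∨ ¬s) ∨ ¬s ∨ (q ∧ s)) ∨ q   [eliminate →]
≡ (¬¬(q ∨ ¬s) ∧ ¬¬s ∧ ¬(q ∧ s)) ∨ q   [De Morgan]
≡ ((q ∨ ¬s) ∧ ¬¬s ∧ ¬(q ∧ s)) ∨ q   [double negation]
≡ ((q ∨ ¬s) ∧ s ∧ ¬(q ∧ s)) ∨ q   [double negation]
≡ ((q ∨ ¬s) ∧ s ∧ (¬q ∨ ¬s)) ∨ q   [De Morgan]
≡ (q ∨ ¬s ∨ q) ∧ (s ∨ q) ∧ (¬q ∨ ¬s ∨ q)   [distribute ∨ over ∧]
≡ (q ∨ ¬s) ∧ (s ∨ q)   [simplify]

(q ∨ ¬s) ∧ (s ∨ q)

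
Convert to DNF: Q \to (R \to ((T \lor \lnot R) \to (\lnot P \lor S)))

\lnot Q \lor \lnot R \lor (\lnot T \land R) \lor \lnot P \lor S

Q \to (R \to ((T \lor \lnot R) \to (\lnot P \lor S)))
≡ \lnot Q \lor (R \to ((T \lor \lnot R) \to (\lnot P \lor S)))   [eliminate \to]
≡ \lnot Q \lor \lnot R \lor ((T \lor \lnot R) \to (\lnot P \lor S))   [eliminate \to]
≡ \lnot Q \lor \lnot R \lor \lnot (T \lor \lnot R) \lor \lnot P \lor S   [eliminate \to]
≡ \lnot Q \lor \lnot R \lor (\lnot T \land \lnot \lnot R) \lor \lnot P \lor S   [De Morgan]
≡ \lnot Q \lor \lnot R \lor (\lnot T \land R) \lor \lnot P \lor S   [double negation]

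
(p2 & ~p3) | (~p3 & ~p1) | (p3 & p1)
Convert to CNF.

(p2 | ~p1 | p3) & (~p3 | p1)

(p2 & ~p3) | (~p3 & ~p1) | (p3 & p1)
≡ (p2 | ~p3 | p3) & (p2 | ~p3 | p1) & (p2 | ~p1 | p3) & (p2 | ~p1 | p1) & (~p3 | ~p3 | p3) & (~p3 | ~p3 | p1) & (~p3 | ~p1 | p3) & (~p3 | ~p1 | p1)   [distribute | over &]
≡ (p2 | ~p1 | p3) & (~p3 | p1)   [simplify]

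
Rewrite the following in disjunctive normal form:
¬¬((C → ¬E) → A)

(C ∧ E) ∨ A

¬¬((C → ¬E) → A)
= ¬¬(¬(C → ¬E) ∨ A)   — eliminate →
= ¬¬(¬(¬C ∨ ¬E) ∨ A)   — eliminate →
= ¬(¬C ∨ ¬E) ∨ A   — double negation
= (¬¬C ∧ ¬¬E) ∨ A   — De Morgan
= (C ∧ ¬¬E) ∨ A   — double negation
= (C ∧ E) ∨ A   — double negation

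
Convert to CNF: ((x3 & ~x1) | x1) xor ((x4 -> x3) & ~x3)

(x3 | x1 | ~x4) & (~x1 | x4 | x3)

((x3 & ~x1) | x1) xor ((x4 -> x3) & ~x3)
⇔ ((x3 & ~x1) | x1 | ((x4 -> x3) & ~x3)) & ~(((x3 & ~x1) | x1) & (x4 -> x3) & ~x3)   [expand xor]
⇔ ((x3 & ~x1) | x1 | ((~x4 | x3) & ~x3)) & ~(((x3 & ~x1) | x1) & (x4 -> x3) & ~x3)   [eliminate ->]
⇔ ((x3 & ~x1) | x1 | ((~x4 | x3) & ~x3)) & ~(((x3 & ~x1) | x1) & (~x4 | x3) & ~x3)   [eliminate ->]
⇔ ((x3 & ~x1) | x1 | ((~x4 | x3) & ~x3)) & (~((x3 & ~x1) | x1) | ~(~x4 | x3) | ~~x3)   [De Morgan]
⇔ ((x3 & ~x1) | x1 | ((~x4 | x3) & ~x3)) & ((~(x3 & ~x1) & ~x1) | ~(~x4 | x3) | ~~x3)   [De Morgan]
⇔ ((x3 & ~x1) | x1 | ((~x4 | x3) & ~x3)) & (((~x3 | ~~x1) & ~x1) | ~(~x4 | x3) | ~~x3)   [De Morgan]
⇔ ((x3 & ~x1) | x1 | ((~x4 | x3) & ~x3)) & (((~x3 | x1) & ~x1) | ~(~x4 | x3) | ~~x3)   [double negation]
⇔ ((x3 & ~x1) | x1 | ((~x4 | x3) & ~x3)) & (((~x3 | x1) & ~x1) | (~~x4 & ~x3) | ~~x3)   [De Morgan]
⇔ ((x3 & ~x1) | x1 | ((~x4 | x3) & ~x3)) & (((~x3 | x1) & ~x1) | (x4 & ~x3) | ~~x3)   [double negation]
⇔ ((x3 & ~x1) | x1 | ((~x4 | x3) & ~x3)) & (((~x3 | x1) & ~x1) | (x4 & ~x3) | x3)   [double negation]
⇔ (x3 | x1 | ~x4 | x3) & (x3 | x1 | ~x3) & (~x1 | x1 | ~x4 | x3) & (~x1 | x1 | ~x3) & (~x3 | x1 | x4 | x3) & (~x3 | x1 | ~x3 | x3) & (~x1 | x4 | x3) & (~x1 | ~x3 | x3)   [distribute | over &]
⇔ (x3 | x1 | ~x4) & (~x1 | x4 | x3)   [simplify]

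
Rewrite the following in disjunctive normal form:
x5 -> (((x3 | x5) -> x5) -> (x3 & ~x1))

~x5 | (x3 & ~x1)

x5 -> (((x3 | x5) -> x5) -> (x3 & ~x1))
≡ ~x5 | (((x3 | x5) -> x5) -> (x3 & ~x1))   [eliminate ->]
≡ ~x5 | ~((x3 | x5) -> x5) | (x3 & ~x1)   [eliminate ->]
≡ ~x5 | ~(~(x3 | x5) | x5) | (x3 & ~x1)   [eliminate ->]
≡ ~x5 | (~~(x3 | x5) & ~x5) | (x3 & ~x1)   [De Morgan]
≡ ~x5 | ((x3 | x5) & ~x5) | (x3 & ~x1)   [double negation]
≡ ~x5 | (x3 & ~x5) | (x5 & ~x5) | (x3 & ~x1)   [distribute & over |]
≡ ~x5 | (x3 & ~x1)   [simplify]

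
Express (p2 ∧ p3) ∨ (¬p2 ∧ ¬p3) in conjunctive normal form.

(p2 ∧ p3) ∨ (¬p2 ∧ ¬p3)
⇔ (p2 ∨ ¬p2) ∧ (p2 ∨ ¬p3) ∧ (p3 ∨ ¬p2) ∧ (p3 ∨ ¬p3)   — distribute ∨ over ∧
⇔ (p2 ∨ ¬p3) ∧ (p3 ∨ ¬p2)   — simplify

(p2 ∨ ¬p3) ∧ (p3 ∨ ¬p2)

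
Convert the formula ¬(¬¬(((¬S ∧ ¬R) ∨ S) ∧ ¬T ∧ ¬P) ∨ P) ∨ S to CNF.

¬(¬¬(((¬S ∧ ¬R) ∨ S) ∧ ¬T ∧ ¬P) ∨ P) ∨ S
≡ (¬¬¬(((¬S ∧ ¬R) ∨ S) ∧ ¬T ∧ ¬P) ∧ ¬P) ∨ S
≡ (¬(((¬S ∧ ¬R) ∨ S) ∧ ¬T ∧ ¬P) ∧ ¬P) ∨ S
≡ ((¬((¬S ∧ ¬R) ∨ S) ∨ ¬¬T ∨ ¬¬P) ∧ ¬P) ∨ S
≡ (((¬(¬S ∧ ¬R) ∧ ¬S) ∨ ¬¬T ∨ ¬¬P) ∧ ¬P) ∨ S
≡ ((((¬¬S ∨ ¬¬R) ∧ ¬S) ∨ ¬¬T ∨ ¬¬P) ∧ ¬P) ∨ S
≡ ((((S ∨ ¬¬R) ∧ ¬S) ∨ ¬¬T ∨ ¬¬P) ∧ ¬P) ∨ S
≡ ((((S ∨ R) ∧ ¬S) ∨ ¬¬T ∨ ¬¬P) ∧ ¬P) ∨ S
≡ ((((S ∨ R) ∧ ¬S) ∨ T ∨ ¬¬P) ∧ ¬P) ∨ S
≡ ((((S ∨ R) ∧ ¬S) ∨ T ∨ P) ∧ ¬P) ∨ S
≡ (S ∨ R ∨ T ∨ P ∨ S) ∧ (¬S ∨ T ∨ P ∨ S) ∧ (¬P ∨ S)
≡ (S ∨ R ∨ T ∨ P) ∧ (¬P ∨ S)

(S ∨ R ∨ T ∨ P) ∧ (¬P ∨ S)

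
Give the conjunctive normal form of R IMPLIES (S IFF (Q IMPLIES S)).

R IMPLIES (S IFF (Q IMPLIES S))
≡ NOT R OR (S IFF (Q IMPLIES S))   [eliminate IMPLIES]
≡ NOT R OR ((S IMPLIES (Q IMPLIES S)) AND ((Q IMPLIES S) IMPLIES S))   [eliminate IFF]
≡ NOT R OR ((NOT S OR (Q IMPLIES S)) AND ((Q IMPLIES S) IMPLIES S))   [eliminate IMPLIES]
≡ NOT R OR ((NOT S OR NOT Q OR S) AND ((Q IMPLIES S) IMPLIES S))   [eliminate IMPLIES]
≡ NOT R OR ((NOT S OR NOT Q OR S) AND (NOT (Q IMPLIES S) OR S))   [eliminate IMPLIES]
≡ NOT R OR ((NOT S OR NOT Q OR S) AND (NOT (NOT Q OR S) OR S))   [eliminate IMPLIES]
≡ NOT R OR ((NOT S OR NOT Q OR S) AND ((NOT NOT Q AND NOT S) OR S))   [De Morgan]
≡ NOT R OR ((NOT S OR NOT Q OR S) AND ((Q AND NOT S) OR S))   [double negation]
≡ (NOT R OR NOT S OR NOT Q OR S) AND (NOT R OR Q OR S) AND (NOT R OR NOT S OR S)   [distribute OR over AND]
≡ NOT R OR Q OR S   [simplify]

NOT R OR Q OR S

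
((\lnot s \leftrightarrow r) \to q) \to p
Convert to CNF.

(s \lor r \lor p) \land (\lnot r \lor \lnot s \lor p) \land (\lnot q \lor p)

((\lnot s \leftrightarrow r) \to q) \to p
≡ \lnot ((\lnot s \leftrightarrow r) \to q) \lor p   (eliminate \to)
≡ \lnot (\lnot (\lnot s \leftrightarrow r) \lor q) \lor p   (eliminate \to)
≡ \lnot (\lnot ((\lnot s \to r) \land (r \to \lnot s)) \lor q) \lor p   (eliminate \leftrightarrow)
≡ \lnot (\lnot ((\lnot \lnot s \lor r) \land (r \to \lnot s)) \lor q) \lor p   (eliminate \to)
≡ \lnot (\lnot ((\lnot \lnot s \lor r) \land (\lnot r \lor \lnot s)) \lor q) \lor p   (eliminate \to)
≡ (\lnot \lnot ((\lnot \lnot s \lor r) \land (\lnot r \lor \lnot s)) \land \lnot q) \lor p   (De Morgan)
≡ ((\lnot \lnot s \lor r) \land (\lnot r \lor \lnot s) \land \lnot q) \lor p   (double negation)
≡ ((s \lor r) \land (\lnot r \lor \lnot s) \land \lnot q) \lor p   (double negation)
≡ (s \lor r \lor p) \land (\lnot r \lor \lnot s \lor p) \land (\lnot q \lor p)   (distribute \lor over \land)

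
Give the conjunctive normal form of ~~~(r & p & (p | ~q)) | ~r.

~r | ~p

~~~(r & p & (p | ~q)) | ~r
⇔ ~(r & p & (p | ~q)) | ~r   [double negation]
⇔ ~r | ~p | ~(p | ~q) | ~r   [De Morgan]
⇔ ~r | ~p | (~p & ~~q) | ~r   [De Morgan]
⇔ ~r | ~p | (~p & q) | ~r   [double negation]
⇔ (~r | ~p | ~p | ~r) & (~r | ~p | q | ~r)   [distribute | over &]
⇔ ~r | ~p   [simplify]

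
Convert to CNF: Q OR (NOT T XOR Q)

Q OR (NOT T XOR Q)
= Q OR ((NOT T OR Q) AND NOT (NOT T AND Q))   [expand XOR]
= Q OR ((NOT T OR Q) AND (NOT NOT T OR NOT Q))   [De Morgan]
= Q OR ((NOT T OR Q) AND (T OR NOT Q))   [double negation]
= (Q OR NOT T OR Q) AND (Q OR T OR NOT Q)   [distribute OR over AND]
= Q OR NOT T   [simplify]

Q OR NOT T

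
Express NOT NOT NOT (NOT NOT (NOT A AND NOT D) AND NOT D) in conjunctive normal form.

A OR D

NOT NOT NOT (NOT NOT (NOT A AND NOT D) AND NOT D)
≡ NOT (NOT NOT (NOT A AND NOT D) AND NOT D)   (double negation)
≡ NOT NOT NOT (NOT A AND NOT D) OR NOT NOT D   (De Morgan)
≡ NOT (NOT A AND NOT D) OR NOT NOT D   (double negation)
≡ NOT NOT A OR NOT NOT D OR NOT NOT D   (De Morgan)
≡ A OR NOT NOT D OR NOT NOT D   (double negation)
≡ A OR D OR NOT NOT D   (double negation)
≡ A OR D OR D   (double negation)
≡ A OR D   (simplify)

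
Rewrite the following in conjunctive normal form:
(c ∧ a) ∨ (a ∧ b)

(c ∨ b) ∧ a

(c ∧ a) ∨ (a ∧ b)
≡ (c ∨ a) ∧ (c ∨ b) ∧ (a ∨ a) ∧ (a ∨ b)   [distribute ∨ over ∧]
≡ (c ∨ b) ∧ a   [simplify]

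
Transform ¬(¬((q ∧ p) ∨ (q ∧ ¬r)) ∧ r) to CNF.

(q ∨ ¬r) ∧ (p ∨ ¬r)

¬(¬((q ∧ p) ∨ (q ∧ ¬r)) ∧ r)
⇔ ¬¬((q ∧ p) ∨ (q ∧ ¬r)) ∨ ¬r   (De Morgan)
⇔ (q ∧ p) ∨ (q ∧ ¬r) ∨ ¬r   (double negation)
⇔ (q ∨ q ∨ ¬r) ∧ (q ∨ ¬r ∨ ¬r) ∧ (p ∨ q ∨ ¬r) ∧ (p ∨ ¬r ∨ ¬r)   (distribute ∨ over ∧)
⇔ (q ∨ ¬r) ∧ (p ∨ ¬r)   (simplify)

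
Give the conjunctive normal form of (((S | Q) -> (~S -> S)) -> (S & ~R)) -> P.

(~Q | S | P) & (~S | R | P)

(((S | Q) -> (~S -> S)) -> (S & ~R)) -> P
≡ ~(((S | Q) -> (~S -> S)) -> (S & ~R)) | P   (eliminate ->)
≡ ~(~((S | Q) -> (~S -> S)) | (S & ~R)) | P   (eliminate ->)
≡ ~(~(~(S | Q) | (~S -> S)) | (S & ~R)) | P   (eliminate ->)
≡ ~(~(~(S | Q) | ~~S | S) | (S & ~R)) | P   (eliminate ->)
≡ (~~(~(S | Q) | ~~S | S) & ~(S & ~R)) | P   (De Morgan)
≡ ((~(S | Q) | ~~S | S) & ~(S & ~R)) | P   (double negation)
≡ (((~S & ~Q) | ~~S | S) & ~(S & ~R)) | P   (De Morgan)
≡ (((~S & ~Q) | S | S) & ~(S & ~R)) | P   (double negation)
≡ (((~S & ~Q) | S | S) & (~S | ~~R)) | P   (De Morgan)
≡ (((~S & ~Q) | S | S) & (~S | R)) | P   (double negation)
≡ (~S | S | S | P) & (~Q | S | S | P) & (~S | R | P)   (distribute | over &)
≡ (~Q | S | P) & (~S | R | P)   (simplify)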